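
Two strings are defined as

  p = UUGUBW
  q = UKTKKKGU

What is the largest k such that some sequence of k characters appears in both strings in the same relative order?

Let dp[i][j] be the LCS length of the first i characters of p and the first j characters of q. dp[i][j] = dp[i-1][j-1]+1 when the i-th and j-th characters match, else max(dp[i-1][j], dp[i][j-1]).
    ·  U  K  T  K  K  K  G  U
 ·  0  0  0  0  0  0  0  0  0
 U  0  1  1  1  1  1  1  1  1
 U  0  1  1  1  1  1  1  1  2
 G  0  1  1  1  1  1  1  2  2
 U  0  1  1  1  1  1  1  2  3
 B  0  1  1  1  1  1  1  2  3
 W  0  1  1  1  1  1  1  2  3
dp[6][8] = 3. One LCS (by backtracking along matches): UGU.

3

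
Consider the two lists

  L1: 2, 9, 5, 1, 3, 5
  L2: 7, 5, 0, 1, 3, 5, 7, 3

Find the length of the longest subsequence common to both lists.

Pick 5 (L1 #3, L2 #2), 1 (L1 #4, L2 #4), 3 (L1 #5, L2 #5), 5 (L1 #6, L2 #6); all 4 values appear in both, in order, and the DP table's final entry dp[6][8] is also 4, so no common subsequence is longer.

4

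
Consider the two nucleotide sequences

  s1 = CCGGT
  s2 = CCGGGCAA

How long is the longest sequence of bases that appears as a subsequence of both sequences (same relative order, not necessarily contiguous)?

Let dp[i][j] be the LCS length of the first i bases of s1 and the first j bases of s2. dp[i][j] = dp[i-1][j-1]+1 when the i-th and j-th bases match, else max(dp[i-1][j], dp[i][j-1]).
    ·  C  C  G  G  G  C  A  A
 ·  0  0  0  0  0  0  0  0  0
 C  0  1  1  1  1  1  1  1  1
 C  0  1  2  2  2  2  2  2  2
 G  0  1  2  3  3  3  3  3  3
 G  0  1  2  3  4  4  4  4  4
 T  0  1  2  3  4  4  4  4  4
dp[5][8] = 4. One LCS (by backtracking along matches): CCGG.

4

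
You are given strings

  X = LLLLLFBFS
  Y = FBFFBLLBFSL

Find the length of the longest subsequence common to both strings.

Let dp[i][j] be the LCS length of the first i characters of X and the first j characters of Y. dp[i][j] = dp[i-1][j-1]+1 when the i-th and j-th characters match, else max(dp[i-1][j], dp[i][j-1]).
    ·  F  B  F  F  B  L  L  B  F  S  L
 ·  0  0  0  0  0  0  0  0  0  0  0  0
 L  0  0  0  0  0  0  1  1  1  1  1  1
 L  0  0  0  0  0  0  1  2  2  2  2  2
 L  0  0  0  0  0  0  1  2  2  2  2  3
 L  0  0  0  0  0  0  1  2  2  2  2  3
 L  0  0  0  0  0  0  1  2  2  2  2  3
 F  0  1  1  1  1  1  1  2  2  3  3  3
 B  0  1  2  2  2  2  2  2  3  3  3  3
 F  0  1  2  3  3  3  3  3  3  4  4  4
 S  0  1  2  3  3  3  3  3  3  4  5  5
dp[9][11] = 5. One LCS (by backtracking along matches): LLBFS.

5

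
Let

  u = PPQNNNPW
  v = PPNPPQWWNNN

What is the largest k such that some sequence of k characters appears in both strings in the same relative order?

6

Let dp[i][j] be the LCS length of the first i characters of u and the first j characters of v. dp[i][j] = dp[i-1][j-1]+1 when the i-th and j-th characters match, else max(dp[i-1][j], dp[i][j-1]).
    ·  P  P  N  P  P  Q  W  W  N  N  N
 ·  0  0  0  0  0  0  0  0  0  0  0  0
 P  0  1  1  1  1  1  1  1  1  1  1  1
 P  0  1  2  2  2  2  2  2  2  2  2  2
 Q  0  1  2  2  2  2  3  3  3  3  3  3
 N  0  1  2  3  3  3  3  3  3  4  4  4
 N  0  1  2  3  3  3  3  3  3  4  5  5
 N  0  1  2  3  3  3  3  3  3  4  5  6
 P  0  1  2  3  4  4  4  4  4  4  5  6
 W  0  1  2  3  4  4  4  5  5  5  5  6
dp[8][11] = 6. One LCS (by backtracking along matches): PPQNNN.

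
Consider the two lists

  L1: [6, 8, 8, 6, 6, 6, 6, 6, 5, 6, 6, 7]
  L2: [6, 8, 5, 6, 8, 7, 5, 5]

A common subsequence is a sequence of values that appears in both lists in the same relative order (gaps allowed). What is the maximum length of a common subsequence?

One common subsequence of length 5: 6 (L1 #1, L2 #1), then 8 (L1 #3, L2 #2), then 5 (L1 #9, L2 #3), then 6 (L1 #10, L2 #4), then 7 (L1 #12, L2 #6), and the DP table's final entry dp[12][8] is also 5, so no common subsequence is longer.

5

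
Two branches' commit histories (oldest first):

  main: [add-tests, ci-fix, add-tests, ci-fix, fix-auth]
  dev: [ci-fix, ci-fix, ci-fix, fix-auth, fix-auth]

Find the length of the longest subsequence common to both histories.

3

Taking ci-fix at main[2]=dev[2], then ci-fix at main[4]=dev[3], then fix-auth at main[5]=dev[5] gives a common subsequence of length 3. Since dp[5][5] = 3, nothing longer is possible.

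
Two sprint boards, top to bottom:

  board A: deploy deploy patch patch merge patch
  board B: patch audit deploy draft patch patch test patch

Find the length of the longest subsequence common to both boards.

Match deploy (board A #1, board B #3), patch (board A #3, board B #5), patch (board A #4, board B #6), patch (board A #6, board B #8) — 4 tasks in the same relative order in both, and the DP table's final entry dp[6][8] is also 4, so no common subsequence is longer.

4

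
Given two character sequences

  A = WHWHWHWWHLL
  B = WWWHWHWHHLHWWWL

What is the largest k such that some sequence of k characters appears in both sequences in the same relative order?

Taking W at A[1]=B[3] → H at A[2]=B[4] → W at A[3]=B[5] → H at A[4]=B[6] → W at A[5]=B[7] → H at A[6]=B[11] → W at A[7]=B[13] → W at A[8]=B[14] → L at A[11]=B[15] gives a common subsequence of length 9. dp[11][15] = 9 confirms this is the maximum.

9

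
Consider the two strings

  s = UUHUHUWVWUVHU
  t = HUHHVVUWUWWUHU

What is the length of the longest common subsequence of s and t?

9

Pick U [1,2], H [3,4], U [4,7], U [6,9], W [7,10], W [9,11], U [10,12], H [12,13], U [13,14]; all 9 characters appear in both, in order. Since dp[13][14] = 9, nothing longer is possible.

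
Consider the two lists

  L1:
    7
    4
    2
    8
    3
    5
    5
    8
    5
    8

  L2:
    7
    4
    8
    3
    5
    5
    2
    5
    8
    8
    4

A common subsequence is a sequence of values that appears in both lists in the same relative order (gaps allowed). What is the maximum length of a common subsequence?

One common subsequence of length 8: 7 [1,1] → 4 [2,2] → 8 [4,3] → 3 [5,4] → 5 [6,6] → 5 [7,8] → 8 [8,9] → 8 [10,10]. Since dp[10][11] = 8, nothing longer is possible.

8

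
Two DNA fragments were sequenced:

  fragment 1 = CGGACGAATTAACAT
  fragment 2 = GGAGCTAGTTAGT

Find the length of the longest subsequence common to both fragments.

Match G [2,1] → G [3,2] → A [4,3] → C [5,5] → G [6,8] → T [9,9] → T [10,10] → A [11,11] → T [15,13] — 9 bases in the same relative order in both. The LCS DP gives dp[15][13] = 9, so this is optimal.

9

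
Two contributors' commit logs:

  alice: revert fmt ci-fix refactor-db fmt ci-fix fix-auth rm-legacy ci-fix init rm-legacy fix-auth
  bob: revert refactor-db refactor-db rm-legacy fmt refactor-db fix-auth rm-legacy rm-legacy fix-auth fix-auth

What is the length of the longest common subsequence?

One common subsequence of length 7: revert [1,1], fmt [2,5], refactor-db [4,6], fix-auth [7,7], rm-legacy [8,8], rm-legacy [11,9], fix-auth [12,11]. dp[12][11] = 7 confirms this is the maximum.

7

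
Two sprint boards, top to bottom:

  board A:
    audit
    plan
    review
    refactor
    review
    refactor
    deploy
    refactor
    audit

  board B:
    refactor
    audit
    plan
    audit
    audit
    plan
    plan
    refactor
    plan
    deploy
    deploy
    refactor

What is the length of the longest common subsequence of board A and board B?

Pick audit at board A[1]=board B[5], plan at board A[2]=board B[7], refactor at board A[4]=board B[8], deploy at board A[7]=board B[11], refactor at board A[8]=board B[12]; all 5 tasks appear in both, in order. The LCS DP gives dp[9][12] = 5, so this is optimal.

5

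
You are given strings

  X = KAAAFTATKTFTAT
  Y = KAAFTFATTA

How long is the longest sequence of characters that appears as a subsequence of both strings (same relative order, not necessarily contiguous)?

Let dp[i][j] be the LCS length of the first i characters of X and the first j characters of Y. dp[i][j] = dp[i-1][j-1]+1 when the i-th and j-th characters match, else max(dp[i-1][j], dp[i][j-1]).
    ·  K  A  A  F  T  F  A  T  T  A
 ·  0  0  0  0  0  0  0  0  0  0  0
 K  0  1  1  1  1  1  1  1  1  1  1
 A  0  1  2  2  2  2  2  2  2  2  2
 A  0  1  2  3  3  3  3  3  3  3  3
 A  0  1  2  3  3  3  3  4  4  4  4
 F  0  1  2  3  4  4  4  4  4  4  4
 T  0  1  2  3  4  5  5  5  5  5  5
 A  0  1  2  3  4  5  5  6  6  6  6
 T  0  1  2  3  4  5  5  6  7  7  7
 K  0  1  2  3  4  5  5  6  7  7  7
 T  0  1  2  3  4  5  5  6  7  8  8
 F  0  1  2  3  4  5  6  6  7  8  8
 T  0  1  2  3  4  5  6  6  7  8  8
 A  0  1  2  3  4  5  6  7  7  8  9
 T  0  1  2  3  4  5  6  7  8  8  9
dp[14][10] = 9. One LCS (by backtracking along matches): KAAFTATTA.

9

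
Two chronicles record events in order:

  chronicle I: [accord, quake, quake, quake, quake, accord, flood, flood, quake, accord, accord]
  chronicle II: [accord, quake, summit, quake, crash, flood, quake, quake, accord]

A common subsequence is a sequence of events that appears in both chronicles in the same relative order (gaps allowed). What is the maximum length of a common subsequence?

One common subsequence of length 6: accord [1,1], then quake [2,2], then quake [3,4], then quake [5,7], then quake [9,8], then accord [11,9]. The LCS DP gives dp[11][9] = 6, so this is optimal.

6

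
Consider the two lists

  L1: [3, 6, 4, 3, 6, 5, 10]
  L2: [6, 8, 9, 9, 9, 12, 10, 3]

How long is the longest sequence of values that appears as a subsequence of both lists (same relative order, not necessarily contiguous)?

2

Let dp[i][j] be the LCS length of the first i values of L1 and the first j values of L2. dp[i][j] = dp[i-1][j-1]+1 when the i-th and j-th values match, else max(dp[i-1][j], dp[i][j-1]).
    ·  6  8  9  9  9 12 10  3
 ·  0  0  0  0  0  0  0  0  0
 3  0  0  0  0  0  0  0  0  1
 6  0  1  1  1  1  1  1  1  1
 4  0  1  1  1  1  1  1  1  1
 3  0  1  1  1  1  1  1  1  2
 6  0  1  1  1  1  1  1  1  2
 5  0  1  1  1  1  1  1  1  2
10  0  1  1  1  1  1  1  2  2
dp[7][8] = 2. One LCS (by backtracking along matches): 6, 3.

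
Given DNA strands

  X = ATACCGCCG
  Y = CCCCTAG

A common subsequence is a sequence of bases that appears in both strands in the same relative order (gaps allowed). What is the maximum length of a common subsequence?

5

One common subsequence of length 5: C at X[4]=Y[1], then C at X[5]=Y[2], then C at X[7]=Y[3], then C at X[8]=Y[4], then G at X[9]=Y[7], and the DP table's final entry dp[9][7] is also 5, so no common subsequence is longer.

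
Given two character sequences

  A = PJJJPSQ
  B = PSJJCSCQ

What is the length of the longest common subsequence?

Taking P at A[1]=B[1], then J at A[2]=B[3], then J at A[3]=B[4], then S at A[6]=B[6], then Q at A[7]=B[8] gives a common subsequence of length 5. dp[7][8] = 5 confirms this is the maximum.

5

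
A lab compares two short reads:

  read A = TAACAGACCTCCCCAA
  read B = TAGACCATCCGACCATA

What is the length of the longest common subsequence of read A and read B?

13

Match T [1,1], then A [5,2], then G [6,3], then A [7,4], then C [8,5], then C [9,6], then T [10,8], then C [11,9], then C [12,10], then C [13,13], then C [14,14], then A [15,15], then A [16,17] — 13 bases in the same relative order in both, and the DP table's final entry dp[16][17] is also 13, so no common subsequence is longer.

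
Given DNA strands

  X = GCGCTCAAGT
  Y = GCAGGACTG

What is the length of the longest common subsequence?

6

Let dp[i][j] be the LCS length of the first i bases of X and the first j bases of Y. dp[i][j] = dp[i-1][j-1]+1 when the i-th and j-th bases match, else max(dp[i-1][j], dp[i][j-1]).
    ·  G  C  A  G  G  A  C  T  G
 ·  0  0  0  0  0  0  0  0  0  0
 G  0  1  1  1  1  1  1  1  1  1
 C  0  1  2  2  2  2  2  2  2  2
 G  0  1  2  2  3  3  3  3  3  3
 C  0  1  2  2  3  3  3  4  4  4
 T  0  1  2  2  3  3  3  4  5  5
 C  0  1  2  2  3  3  3  4  5  5
 A  0  1  2  3  3  3  4  4  5  5
 A  0  1  2  3  3  3  4  4  5  5
 G  0  1  2  3  4  4  4  4  5  6
 T  0  1  2  3  4  4  4  4  5  6
dp[10][9] = 6. One LCS (by backtracking along matches): GCGCTG.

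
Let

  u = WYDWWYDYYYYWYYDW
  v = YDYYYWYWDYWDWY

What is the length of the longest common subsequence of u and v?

Taking Y (u #2, v #1), D (u #3, v #2), Y (u #6, v #3), Y (u #8, v #4), Y (u #9, v #5), Y (u #10, v #7), Y (u #11, v #10), W (u #12, v #11), D (u #15, v #12), W (u #16, v #13) gives a common subsequence of length 10. Since dp[16][14] = 10, nothing longer is possible.

10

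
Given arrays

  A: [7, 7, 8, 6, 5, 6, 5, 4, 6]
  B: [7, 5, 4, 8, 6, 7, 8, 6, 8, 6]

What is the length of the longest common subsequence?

5

Let dp[i][j] be the LCS length of the first i values of A and the first j values of B. dp[i][j] = dp[i-1][j-1]+1 when the i-th and j-th values match, else max(dp[i-1][j], dp[i][j-1]).
    ·  7  5  4  8  6  7  8  6  8  6
 ·  0  0  0  0  0  0  0  0  0  0  0
 7  0  1  1  1  1  1  1  1  1  1  1
 7  0  1  1  1  1  1  2  2  2  2  2
 8  0  1  1  1  2  2  2  3  3  3  3
 6  0  1  1  1  2  3  3  3  4  4  4
 5  0  1  2  2  2  3  3  3  4  4  4
 6  0  1  2  2  2  3  3  3  4  4  5
 5  0  1  2  2  2  3  3  3  4  4  5
 4  0  1  2  3  3  3  3  3  4  4  5
 6  0  1  2  3  3  4  4  4  4  4  5
dp[9][10] = 5. One LCS (by backtracking along matches): 7, 7, 8, 6, 6.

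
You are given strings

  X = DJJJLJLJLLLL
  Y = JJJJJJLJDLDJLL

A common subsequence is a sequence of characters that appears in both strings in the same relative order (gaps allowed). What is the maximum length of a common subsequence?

Match J (X #2, Y #4), J (X #3, Y #5), J (X #4, Y #6), L (X #5, Y #7), J (X #6, Y #8), L (X #7, Y #10), J (X #8, Y #12), L (X #11, Y #13), L (X #12, Y #14) — 9 characters in the same relative order in both. Since dp[12][14] = 9, nothing longer is possible.

9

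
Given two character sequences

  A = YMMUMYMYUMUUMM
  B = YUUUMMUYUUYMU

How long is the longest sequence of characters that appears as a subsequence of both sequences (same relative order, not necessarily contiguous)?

One common subsequence of length 8: Y [1,1] → M [2,5] → M [3,6] → U [4,7] → Y [6,8] → Y [8,11] → M [10,12] → U [12,13]. The LCS DP gives dp[14][13] = 8, so this is optimal.

8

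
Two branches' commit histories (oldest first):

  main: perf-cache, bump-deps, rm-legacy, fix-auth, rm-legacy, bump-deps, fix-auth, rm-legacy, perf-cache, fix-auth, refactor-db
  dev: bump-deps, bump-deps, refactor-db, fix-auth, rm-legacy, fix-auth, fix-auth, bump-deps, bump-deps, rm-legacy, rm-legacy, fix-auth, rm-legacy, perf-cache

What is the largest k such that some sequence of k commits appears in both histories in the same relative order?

Pick bump-deps (main #2, dev #2); then rm-legacy (main #3, dev #5); then fix-auth (main #4, dev #7); then rm-legacy (main #5, dev #11); then fix-auth (main #7, dev #12); then rm-legacy (main #8, dev #13); then perf-cache (main #9, dev #14); all 7 commits appear in both, in order, and the DP table's final entry dp[11][14] is also 7, so no common subsequence is longer.

7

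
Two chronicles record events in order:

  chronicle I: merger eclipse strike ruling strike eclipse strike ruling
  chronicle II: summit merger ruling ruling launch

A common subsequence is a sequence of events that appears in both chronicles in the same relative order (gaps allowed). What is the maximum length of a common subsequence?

3

Taking merger [1,2], then ruling [4,3], then ruling [8,4] gives a common subsequence of length 3, and the DP table's final entry dp[8][5] is also 3, so no common subsequence is longer.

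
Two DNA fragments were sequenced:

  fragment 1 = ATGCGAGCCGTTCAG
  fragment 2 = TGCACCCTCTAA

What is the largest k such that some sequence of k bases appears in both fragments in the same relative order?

Match T [2,1] → G [3,2] → C [4,3] → A [6,4] → C [8,6] → C [9,7] → T [11,8] → T [12,10] → A [14,12] — 9 bases in the same relative order in both. Since dp[15][12] = 9, nothing longer is possible.

9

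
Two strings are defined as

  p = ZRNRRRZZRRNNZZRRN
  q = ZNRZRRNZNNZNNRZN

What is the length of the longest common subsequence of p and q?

11

Taking Z [1,1], N [3,2], R [4,3], R [5,5], R [6,6], Z [7,8], Z [8,11], N [11,12], N [12,13], Z [14,15], N [17,16] gives a common subsequence of length 11, and the DP table's final entry dp[17][16] is also 11, so no common subsequence is longer.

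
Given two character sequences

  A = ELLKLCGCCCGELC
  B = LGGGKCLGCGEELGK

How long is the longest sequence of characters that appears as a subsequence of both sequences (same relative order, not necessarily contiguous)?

8

Match L (A #2, B #1) → K (A #4, B #5) → L (A #5, B #7) → G (A #7, B #8) → C (A #10, B #9) → G (A #11, B #10) → E (A #12, B #12) → L (A #13, B #13) — 8 characters in the same relative order in both, and the DP table's final entry dp[14][15] is also 8, so no common subsequence is longer.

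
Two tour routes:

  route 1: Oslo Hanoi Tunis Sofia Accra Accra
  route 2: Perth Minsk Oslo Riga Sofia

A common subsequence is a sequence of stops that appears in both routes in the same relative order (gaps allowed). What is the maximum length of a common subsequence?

2

Taking Oslo (route 1 #1, route 2 #3), Sofia (route 1 #4, route 2 #5) gives a common subsequence of length 2. The LCS DP gives dp[6][5] = 2, so this is optimal.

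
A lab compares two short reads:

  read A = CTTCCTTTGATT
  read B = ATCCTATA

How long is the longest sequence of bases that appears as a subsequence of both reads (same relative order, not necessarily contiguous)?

6

One common subsequence of length 6: T at read A[3]=read B[2] → C at read A[4]=read B[3] → C at read A[5]=read B[4] → T at read A[6]=read B[5] → T at read A[8]=read B[7] → A at read A[10]=read B[8]. The LCS DP gives dp[12][8] = 6, so this is optimal.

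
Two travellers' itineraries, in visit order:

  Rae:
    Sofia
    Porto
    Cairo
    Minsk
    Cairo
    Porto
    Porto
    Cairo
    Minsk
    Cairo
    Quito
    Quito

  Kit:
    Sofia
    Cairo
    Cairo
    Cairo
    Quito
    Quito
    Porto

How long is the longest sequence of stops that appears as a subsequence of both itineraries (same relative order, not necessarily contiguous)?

One common subsequence of length 6: Sofia at Rae[1]=Kit[1]; then Cairo at Rae[5]=Kit[2]; then Cairo at Rae[8]=Kit[3]; then Cairo at Rae[10]=Kit[4]; then Quito at Rae[11]=Kit[5]; then Quito at Rae[12]=Kit[6]. The LCS DP gives dp[12][7] = 6, so this is optimal.

6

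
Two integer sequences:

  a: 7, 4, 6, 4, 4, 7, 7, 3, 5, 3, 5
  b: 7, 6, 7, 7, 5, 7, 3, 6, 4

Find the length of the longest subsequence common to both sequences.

6

One common subsequence of length 6: 7 at a[1]=b[1], 6 at a[3]=b[2], 7 at a[6]=b[3], 7 at a[7]=b[4], 5 at a[9]=b[5], 3 at a[10]=b[7]. dp[11][9] = 6 confirms this is the maximum.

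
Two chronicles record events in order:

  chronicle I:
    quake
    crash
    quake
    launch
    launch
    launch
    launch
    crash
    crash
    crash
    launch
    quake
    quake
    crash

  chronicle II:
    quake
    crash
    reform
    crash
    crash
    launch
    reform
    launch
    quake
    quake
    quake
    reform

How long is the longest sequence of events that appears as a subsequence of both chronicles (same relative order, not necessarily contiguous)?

7

Pick quake [1,1]; then crash [2,2]; then crash [8,4]; then crash [9,5]; then launch [11,8]; then quake [12,10]; then quake [13,11]; all 7 events appear in both, in order. dp[14][12] = 7 confirms this is the maximum.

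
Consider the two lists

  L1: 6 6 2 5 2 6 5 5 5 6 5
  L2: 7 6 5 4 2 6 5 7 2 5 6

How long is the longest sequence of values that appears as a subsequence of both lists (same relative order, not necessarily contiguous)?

7

Let dp[i][j] be the LCS length of the first i values of L1 and the first j values of L2. dp[i][j] = dp[i-1][j-1]+1 when the i-th and j-th values match, else max(dp[i-1][j], dp[i][j-1]).
    ·  7  6  5  4  2  6  5  7  2  5  6
 ·  0  0  0  0  0  0  0  0  0  0  0  0
 6  0  0  1  1  1  1  1  1  1  1  1  1
 6  0  0  1  1  1  1  2  2  2  2  2  2
 2  0  0  1  1  1  2  2  2  2  3  3  3
 5  0  0  1  2  2  2  2  3  3  3  4  4
 2  0  0  1  2  2  3  3  3  3  4  4  4
 6  0  0  1  2  2  3  4  4  4  4  4  5
 5  0  0  1  2  2  3  4  5  5  5  5  5
 5  0  0  1  2  2  3  4  5  5  5  6  6
 5  0  0  1  2  2  3  4  5  5  5  6  6
 6  0  0  1  2  2  3  4  5  5  5  6  7
 5  0  0  1  2  2  3  4  5  5  5  6  7
dp[11][11] = 7. One LCS (by backtracking along matches): 6, 5, 2, 6, 5, 5, 6.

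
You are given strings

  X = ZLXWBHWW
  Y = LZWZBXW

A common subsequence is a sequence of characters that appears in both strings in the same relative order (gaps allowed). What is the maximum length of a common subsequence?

Pick Z (X #1, Y #2), then W (X #4, Y #3), then B (X #5, Y #5), then W (X #8, Y #7); all 4 characters appear in both, in order. The LCS DP gives dp[8][7] = 4, so this is optimal.

4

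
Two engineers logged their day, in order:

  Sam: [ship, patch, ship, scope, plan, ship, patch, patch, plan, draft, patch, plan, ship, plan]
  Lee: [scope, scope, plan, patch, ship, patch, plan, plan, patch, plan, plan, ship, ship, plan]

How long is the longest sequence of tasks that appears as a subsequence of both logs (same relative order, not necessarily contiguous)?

One common subsequence of length 9: scope [4,2], then plan [5,3], then ship [6,5], then patch [7,6], then patch [8,9], then plan [9,10], then plan [12,11], then ship [13,13], then plan [14,14]. The LCS DP gives dp[14][14] = 9, so this is optimal.

9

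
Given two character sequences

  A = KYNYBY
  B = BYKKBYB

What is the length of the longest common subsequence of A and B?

Let dp[i][j] be the LCS length of the first i characters of A and the first j characters of B. dp[i][j] = dp[i-1][j-1]+1 when the i-th and j-th characters match, else max(dp[i-1][j], dp[i][j-1]).
    ·  B  Y  K  K  B  Y  B
 ·  0  0  0  0  0  0  0  0
 K  0  0  0  1  1  1  1  1
 Y  0  0  1  1  1  1  2  2
 N  0  0  1  1  1  1  2  2
 Y  0  0  1  1  1  1  2  2
 B  0  1  1  1  1  2  2  3
 Y  0  1  2  2  2  2  3  3
dp[6][7] = 3. One LCS (by backtracking along matches): KYB.

3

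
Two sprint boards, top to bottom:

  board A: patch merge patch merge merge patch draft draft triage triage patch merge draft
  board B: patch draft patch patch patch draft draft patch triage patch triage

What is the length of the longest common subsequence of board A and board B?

Taking patch (board A #1, board B #3), patch (board A #3, board B #4), patch (board A #6, board B #5), draft (board A #7, board B #6), draft (board A #8, board B #7), triage (board A #9, board B #9), triage (board A #10, board B #11) gives a common subsequence of length 7, and the DP table's final entry dp[13][11] is also 7, so no common subsequence is longer.

7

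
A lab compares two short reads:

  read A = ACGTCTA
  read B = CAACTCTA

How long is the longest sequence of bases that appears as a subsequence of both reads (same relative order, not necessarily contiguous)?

6

One common subsequence of length 6: A at read A[1]=read B[3], C at read A[2]=read B[4], T at read A[4]=read B[5], C at read A[5]=read B[6], T at read A[6]=read B[7], A at read A[7]=read B[8]. Since dp[7][8] = 6, nothing longer is possible.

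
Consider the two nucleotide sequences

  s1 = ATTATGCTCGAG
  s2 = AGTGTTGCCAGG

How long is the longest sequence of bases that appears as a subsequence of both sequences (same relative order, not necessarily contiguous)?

One common subsequence of length 9: A (s1 #1, s2 #1); then T (s1 #2, s2 #3); then T (s1 #3, s2 #5); then T (s1 #5, s2 #6); then G (s1 #6, s2 #7); then C (s1 #7, s2 #8); then C (s1 #9, s2 #9); then G (s1 #10, s2 #11); then G (s1 #12, s2 #12). The LCS DP gives dp[12][12] = 9, so this is optimal.

9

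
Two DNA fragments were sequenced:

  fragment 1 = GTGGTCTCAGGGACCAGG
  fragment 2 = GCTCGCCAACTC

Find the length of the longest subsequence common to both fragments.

Taking G at fragment 1[1]=fragment 2[1], then T at fragment 1[2]=fragment 2[3], then G at fragment 1[4]=fragment 2[5], then C at fragment 1[6]=fragment 2[6], then C at fragment 1[8]=fragment 2[7], then A at fragment 1[9]=fragment 2[8], then A at fragment 1[13]=fragment 2[9], then C at fragment 1[14]=fragment 2[10], then C at fragment 1[15]=fragment 2[12] gives a common subsequence of length 9. dp[18][12] = 9 confirms this is the maximum.

9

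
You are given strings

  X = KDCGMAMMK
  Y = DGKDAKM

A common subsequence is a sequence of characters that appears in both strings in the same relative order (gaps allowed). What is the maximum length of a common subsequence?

4

Pick K [1,3], then D [2,4], then A [6,5], then M [8,7]; all 4 characters appear in both, in order. dp[9][7] = 4 confirms this is the maximum.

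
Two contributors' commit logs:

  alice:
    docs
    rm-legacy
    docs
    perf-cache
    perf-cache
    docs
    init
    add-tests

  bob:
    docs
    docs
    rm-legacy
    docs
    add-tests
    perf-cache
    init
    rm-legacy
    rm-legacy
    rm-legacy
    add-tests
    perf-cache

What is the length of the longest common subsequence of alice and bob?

6

Taking docs at alice[1]=bob[2], then rm-legacy at alice[2]=bob[3], then docs at alice[3]=bob[4], then perf-cache at alice[5]=bob[6], then init at alice[7]=bob[7], then add-tests at alice[8]=bob[11] gives a common subsequence of length 6, and the DP table's final entry dp[8][12] is also 6, so no common subsequence is longer.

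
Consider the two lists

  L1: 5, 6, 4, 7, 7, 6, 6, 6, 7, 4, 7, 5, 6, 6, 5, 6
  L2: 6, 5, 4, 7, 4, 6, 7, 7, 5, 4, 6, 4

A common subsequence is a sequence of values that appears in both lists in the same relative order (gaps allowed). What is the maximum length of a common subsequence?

8

Pick 5 (L1 #1, L2 #2), 4 (L1 #3, L2 #3), 7 (L1 #4, L2 #4), 6 (L1 #8, L2 #6), 7 (L1 #9, L2 #7), 7 (L1 #11, L2 #8), 5 (L1 #12, L2 #9), 6 (L1 #13, L2 #11); all 8 values appear in both, in order. Since dp[16][12] = 8, nothing longer is possible.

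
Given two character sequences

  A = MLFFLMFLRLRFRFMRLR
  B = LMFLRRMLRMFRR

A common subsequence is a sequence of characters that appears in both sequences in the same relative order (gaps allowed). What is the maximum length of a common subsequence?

10

Taking L at A[5]=B[1] → M at A[6]=B[2] → F at A[7]=B[3] → L at A[8]=B[4] → R at A[9]=B[6] → L at A[10]=B[8] → R at A[11]=B[9] → F at A[14]=B[11] → R at A[16]=B[12] → R at A[18]=B[13] gives a common subsequence of length 10. Since dp[18][13] = 10, nothing longer is possible.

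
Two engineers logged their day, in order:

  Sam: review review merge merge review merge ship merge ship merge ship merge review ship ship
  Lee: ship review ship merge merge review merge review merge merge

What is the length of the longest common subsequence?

7

Match review [1,2]; then merge [3,4]; then merge [4,5]; then review [5,6]; then merge [6,7]; then merge [10,9]; then merge [12,10] — 7 tasks in the same relative order in both. dp[15][10] = 7 confirms this is the maximum.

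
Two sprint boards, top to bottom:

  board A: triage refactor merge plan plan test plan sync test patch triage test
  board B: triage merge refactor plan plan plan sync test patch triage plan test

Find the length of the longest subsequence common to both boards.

10

Taking triage at board A[1]=board B[1]; then refactor at board A[2]=board B[3]; then plan at board A[4]=board B[4]; then plan at board A[5]=board B[5]; then plan at board A[7]=board B[6]; then sync at board A[8]=board B[7]; then test at board A[9]=board B[8]; then patch at board A[10]=board B[9]; then triage at board A[11]=board B[10]; then test at board A[12]=board B[12] gives a common subsequence of length 10. Since dp[12][12] = 10, nothing longer is possible.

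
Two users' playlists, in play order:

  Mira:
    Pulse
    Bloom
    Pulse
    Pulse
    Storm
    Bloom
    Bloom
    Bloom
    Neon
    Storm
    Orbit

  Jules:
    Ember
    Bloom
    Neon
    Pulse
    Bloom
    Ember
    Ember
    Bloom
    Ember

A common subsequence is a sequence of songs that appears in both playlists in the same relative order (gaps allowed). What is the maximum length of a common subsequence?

Taking Bloom (Mira #2, Jules #2) → Pulse (Mira #4, Jules #4) → Bloom (Mira #6, Jules #5) → Bloom (Mira #7, Jules #8) gives a common subsequence of length 4. The LCS DP gives dp[11][9] = 4, so this is optimal.

4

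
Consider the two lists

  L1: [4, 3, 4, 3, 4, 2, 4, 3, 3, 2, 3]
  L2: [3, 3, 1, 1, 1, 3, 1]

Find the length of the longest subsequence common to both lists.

3

One common subsequence of length 3: 3 [2,1], 3 [4,2], 3 [8,6], and the DP table's final entry dp[11][7] is also 3, so no common subsequence is longer.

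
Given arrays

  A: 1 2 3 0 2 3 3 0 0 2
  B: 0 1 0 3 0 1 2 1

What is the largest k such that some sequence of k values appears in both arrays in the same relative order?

Taking 1 (A #1, B #2) → 0 (A #4, B #3) → 3 (A #7, B #4) → 0 (A #8, B #5) → 2 (A #10, B #7) gives a common subsequence of length 5. dp[10][8] = 5 confirms this is the maximum.

5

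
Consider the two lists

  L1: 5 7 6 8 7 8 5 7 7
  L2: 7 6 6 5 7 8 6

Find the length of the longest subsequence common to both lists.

4

Let dp[i][j] be the LCS length of the first i values of L1 and the first j values of L2. dp[i][j] = dp[i-1][j-1]+1 when the i-th and j-th values match, else max(dp[i-1][j], dp[i][j-1]).
    ·  7  6  6  5  7  8  6
 ·  0  0  0  0  0  0  0  0
 5  0  0  0  0  1  1  1  1
 7  0  1  1  1  1  2  2  2
 6  0  1  2  2  2  2  2  3
 8  0  1  2  2  2  2  3  3
 7  0  1  2  2  2  3  3  3
 8  0  1  2  2  2  3  4  4
 5  0  1  2  2  3  3  4  4
 7  0  1  2  2  3  4  4  4
 7  0  1  2  2  3  4  4  4
dp[9][7] = 4. One LCS (by backtracking along matches): 7, 6, 7, 8.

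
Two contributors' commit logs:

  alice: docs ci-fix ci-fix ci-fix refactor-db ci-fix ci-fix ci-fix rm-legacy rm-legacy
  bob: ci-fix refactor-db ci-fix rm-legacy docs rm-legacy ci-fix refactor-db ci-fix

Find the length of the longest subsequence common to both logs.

5

Pick ci-fix at alice[2]=bob[1]; then ci-fix at alice[3]=bob[3]; then ci-fix at alice[4]=bob[7]; then refactor-db at alice[5]=bob[8]; then ci-fix at alice[8]=bob[9]; all 5 commits appear in both, in order, and the DP table's final entry dp[10][9] is also 5, so no common subsequence is longer.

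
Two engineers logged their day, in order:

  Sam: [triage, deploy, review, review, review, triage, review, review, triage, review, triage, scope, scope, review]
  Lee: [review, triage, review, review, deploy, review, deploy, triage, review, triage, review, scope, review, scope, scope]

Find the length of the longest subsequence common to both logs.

10

Match triage at Sam[1]=Lee[2], review at Sam[3]=Lee[3], review at Sam[4]=Lee[4], review at Sam[5]=Lee[6], triage at Sam[6]=Lee[8], review at Sam[7]=Lee[9], review at Sam[8]=Lee[11], review at Sam[10]=Lee[13], scope at Sam[12]=Lee[14], scope at Sam[13]=Lee[15] — 10 tasks in the same relative order in both. Since dp[14][15] = 10, nothing longer is possible.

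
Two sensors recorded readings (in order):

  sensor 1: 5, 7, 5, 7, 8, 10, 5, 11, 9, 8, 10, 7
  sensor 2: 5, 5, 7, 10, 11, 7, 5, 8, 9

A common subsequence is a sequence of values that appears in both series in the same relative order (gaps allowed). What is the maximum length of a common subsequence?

6

Taking 5 [1,1], 5 [3,2], 7 [4,3], 10 [6,4], 5 [7,7], 9 [9,9] gives a common subsequence of length 6. Since dp[12][9] = 6, nothing longer is possible.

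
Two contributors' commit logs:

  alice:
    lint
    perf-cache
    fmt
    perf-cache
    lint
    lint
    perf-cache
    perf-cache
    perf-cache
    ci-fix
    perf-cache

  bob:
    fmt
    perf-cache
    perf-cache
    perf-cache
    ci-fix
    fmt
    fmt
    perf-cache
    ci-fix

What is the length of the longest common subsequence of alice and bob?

Match fmt (alice #3, bob #1); then perf-cache (alice #4, bob #2); then perf-cache (alice #7, bob #3); then perf-cache (alice #8, bob #4); then perf-cache (alice #9, bob #8); then ci-fix (alice #10, bob #9) — 6 commits in the same relative order in both. dp[11][9] = 6 confirms this is the maximum.

6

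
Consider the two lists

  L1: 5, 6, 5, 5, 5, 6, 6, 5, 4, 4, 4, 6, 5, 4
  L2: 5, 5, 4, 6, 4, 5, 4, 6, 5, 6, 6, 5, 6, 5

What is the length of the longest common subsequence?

Pick 5 [1,2], then 6 [2,4], then 5 [3,6], then 5 [5,9], then 6 [6,10], then 6 [7,11], then 5 [8,12], then 6 [12,13], then 5 [13,14]; all 9 values appear in both, in order. The LCS DP gives dp[14][14] = 9, so this is optimal.

9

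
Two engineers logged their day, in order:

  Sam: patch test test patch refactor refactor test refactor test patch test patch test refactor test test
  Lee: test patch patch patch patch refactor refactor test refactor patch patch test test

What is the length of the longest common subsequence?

10

One common subsequence of length 10: patch at Sam[1]=Lee[4], patch at Sam[4]=Lee[5], refactor at Sam[5]=Lee[6], refactor at Sam[6]=Lee[7], test at Sam[7]=Lee[8], refactor at Sam[8]=Lee[9], patch at Sam[10]=Lee[10], patch at Sam[12]=Lee[11], test at Sam[15]=Lee[12], test at Sam[16]=Lee[13], and the DP table's final entry dp[16][13] is also 10, so no common subsequence is longer.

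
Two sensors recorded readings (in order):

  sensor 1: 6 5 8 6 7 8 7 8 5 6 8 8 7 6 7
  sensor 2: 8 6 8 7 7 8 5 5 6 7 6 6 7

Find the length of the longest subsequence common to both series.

One common subsequence of length 10: 6 [1,2] → 8 [3,3] → 7 [5,4] → 7 [7,5] → 8 [8,6] → 5 [9,8] → 6 [10,9] → 7 [13,10] → 6 [14,12] → 7 [15,13]. dp[15][13] = 10 confirms this is the maximum.

10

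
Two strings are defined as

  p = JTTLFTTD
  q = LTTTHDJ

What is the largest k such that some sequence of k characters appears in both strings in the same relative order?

One common subsequence of length 4: T (p #2, q #2) → T (p #3, q #3) → T (p #6, q #4) → D (p #8, q #6). The LCS DP gives dp[8][7] = 4, so this is optimal.

4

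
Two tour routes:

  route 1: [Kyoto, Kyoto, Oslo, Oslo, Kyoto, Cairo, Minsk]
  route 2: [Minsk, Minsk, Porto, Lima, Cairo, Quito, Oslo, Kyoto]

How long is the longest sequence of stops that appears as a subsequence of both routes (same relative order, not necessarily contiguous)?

Pick Oslo at route 1[4]=route 2[7]; then Kyoto at route 1[5]=route 2[8]; all 2 stops appear in both, in order. dp[7][8] = 2 confirms this is the maximum.

2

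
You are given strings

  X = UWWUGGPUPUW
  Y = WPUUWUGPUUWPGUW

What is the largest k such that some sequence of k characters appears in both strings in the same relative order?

Pick U (X #1, Y #4); then W (X #3, Y #5); then U (X #4, Y #6); then G (X #6, Y #7); then P (X #7, Y #8); then U (X #8, Y #10); then P (X #9, Y #12); then U (X #10, Y #14); then W (X #11, Y #15); all 9 characters appear in both, in order. The LCS DP gives dp[11][15] = 9, so this is optimal.

9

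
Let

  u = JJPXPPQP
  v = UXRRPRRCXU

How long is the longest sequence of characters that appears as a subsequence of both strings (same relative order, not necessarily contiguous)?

Let dp[i][j] be the LCS length of the first i characters of u and the first j characters of v. dp[i][j] = dp[i-1][j-1]+1 when the i-th and j-th characters match, else max(dp[i-1][j], dp[i][j-1]).
    ·  U  X  R  R  P  R  R  C  X  U
 ·  0  0  0  0  0  0  0  0  0  0  0
 J  0  0  0  0  0  0  0  0  0  0  0
 J  0  0  0  0  0  0  0  0  0  0  0
 P  0  0  0  0  0  1  1  1  1  1  1
 X  0  0  1  1  1  1  1  1  1  2  2
 P  0  0  1  1  1  2  2  2  2  2  2
 P  0  0  1  1  1  2  2  2  2  2  2
 Q  0  0  1  1  1  2  2  2  2  2  2
 P  0  0  1  1  1  2  2  2  2  2  2
dp[8][10] = 2. One LCS (by backtracking along matches): PX.

2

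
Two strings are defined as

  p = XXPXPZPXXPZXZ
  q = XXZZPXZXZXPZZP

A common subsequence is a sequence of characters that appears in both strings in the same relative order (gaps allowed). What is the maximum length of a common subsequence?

Pick X (p #1, q #1), X (p #2, q #2), P (p #3, q #5), X (p #4, q #6), Z (p #6, q #7), X (p #8, q #8), X (p #9, q #10), P (p #10, q #11), Z (p #11, q #12), Z (p #13, q #13); all 10 characters appear in both, in order. dp[13][14] = 10 confirms this is the maximum.

10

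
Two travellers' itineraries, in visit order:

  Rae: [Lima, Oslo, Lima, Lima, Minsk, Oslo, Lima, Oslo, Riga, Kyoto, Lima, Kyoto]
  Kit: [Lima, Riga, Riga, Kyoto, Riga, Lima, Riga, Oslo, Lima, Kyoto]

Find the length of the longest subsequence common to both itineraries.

Pick Lima [1,1], Lima [3,6], Oslo [8,8], Lima [11,9], Kyoto [12,10]; all 5 stops appear in both, in order. Since dp[12][10] = 5, nothing longer is possible.

5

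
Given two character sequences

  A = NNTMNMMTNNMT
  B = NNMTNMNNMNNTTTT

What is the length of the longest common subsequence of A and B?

9

Pick N at A[1]=B[1] → N at A[2]=B[2] → T at A[3]=B[4] → M at A[4]=B[6] → N at A[5]=B[8] → M at A[7]=B[9] → N at A[9]=B[10] → N at A[10]=B[11] → T at A[12]=B[15]; all 9 characters appear in both, in order. dp[12][15] = 9 confirms this is the maximum.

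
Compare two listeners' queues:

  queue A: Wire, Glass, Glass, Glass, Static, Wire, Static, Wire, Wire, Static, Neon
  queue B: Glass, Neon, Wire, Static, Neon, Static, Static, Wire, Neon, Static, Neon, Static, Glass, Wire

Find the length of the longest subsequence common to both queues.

6

One common subsequence of length 6: Wire (queue A #1, queue B #3), then Static (queue A #5, queue B #6), then Static (queue A #7, queue B #7), then Wire (queue A #8, queue B #8), then Static (queue A #10, queue B #10), then Neon (queue A #11, queue B #11). The LCS DP gives dp[11][14] = 6, so this is optimal.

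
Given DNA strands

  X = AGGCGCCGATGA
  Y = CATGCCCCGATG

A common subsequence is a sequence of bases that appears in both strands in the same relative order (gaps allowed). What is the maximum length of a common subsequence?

9

Let dp[i][j] be the LCS length of the first i bases of X and the first j bases of Y. dp[i][j] = dp[i-1][j-1]+1 when the i-th and j-th bases match, else max(dp[i-1][j], dp[i][j-1]).
    ·  C  A  T  G  C  C  C  C  G  A  T  G
 ·  0  0  0  0  0  0  0  0  0  0  0  0  0
 A  0  0  1  1  1  1  1  1  1  1  1  1  1
 G  0  0  1  1  2  2  2  2  2  2  2  2  2
 G  0  0  1  1  2  2  2  2  2  3  3  3  3
 C  0  1  1  1  2  3  3  3  3  3  3  3  3
 G  0  1  1  1  2  3  3  3  3  4  4  4  4
 C  0  1  1  1  2  3  4  4  4  4  4  4  4
 C  0  1  1  1  2  3  4  5  5  5  5  5  5
 G  0  1  1  1  2  3  4  5  5  6  6  6  6
 A  0  1  2  2  2  3  4  5  5  6  7  7  7
 T  0  1  2  3  3  3  4  5  5  6  7  8  8
 G  0  1  2  3  4  4  4  5  5  6  7  8  9
 A  0  1  2  3  4  4  4  5  5  6  7  8  9
dp[12][12] = 9. One LCS (by backtracking along matches): AGCCCGATG.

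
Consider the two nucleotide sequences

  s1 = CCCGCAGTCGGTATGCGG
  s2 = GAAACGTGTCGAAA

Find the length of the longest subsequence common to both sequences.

8

Taking G (s1 #4, s2 #1), then C (s1 #5, s2 #5), then G (s1 #7, s2 #6), then T (s1 #8, s2 #7), then G (s1 #11, s2 #8), then T (s1 #14, s2 #9), then C (s1 #16, s2 #10), then G (s1 #17, s2 #11) gives a common subsequence of length 8, and the DP table's final entry dp[18][14] is also 8, so no common subsequence is longer.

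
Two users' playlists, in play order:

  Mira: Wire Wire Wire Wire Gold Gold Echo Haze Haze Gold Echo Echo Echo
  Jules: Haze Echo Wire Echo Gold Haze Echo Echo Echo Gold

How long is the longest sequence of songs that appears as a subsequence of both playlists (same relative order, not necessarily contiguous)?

6

Pick Wire [1,3], Gold [6,5], Haze [9,6], Echo [11,7], Echo [12,8], Echo [13,9]; all 6 songs appear in both, in order, and the DP table's final entry dp[13][10] is also 6, so no common subsequence is longer.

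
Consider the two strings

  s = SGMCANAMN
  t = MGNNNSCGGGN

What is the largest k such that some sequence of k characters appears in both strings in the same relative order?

One common subsequence of length 3: S (s #1, t #6); then G (s #2, t #10); then N (s #9, t #11). The LCS DP gives dp[9][11] = 3, so this is optimal.

3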